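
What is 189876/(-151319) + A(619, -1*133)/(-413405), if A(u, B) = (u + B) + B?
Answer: -78549103387/62556031195 ≈ -1.2557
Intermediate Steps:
A(u, B) = u + 2*B (A(u, B) = (B + u) + B = u + 2*B)
189876/(-151319) + A(619, -1*133)/(-413405) = 189876/(-151319) + (619 + 2*(-1*133))/(-413405) = 189876*(-1/151319) + (619 + 2*(-133))*(-1/413405) = -189876/151319 + (619 - 266)*(-1/413405) = -189876/151319 + 353*(-1/413405) = -189876/151319 - 353/413405 = -78549103387/62556031195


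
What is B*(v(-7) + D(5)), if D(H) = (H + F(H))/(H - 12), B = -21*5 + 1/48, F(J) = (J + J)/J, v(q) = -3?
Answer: 5039/12 ≈ 419.92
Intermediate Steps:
F(J) = 2 (F(J) = (2*J)/J = 2)
B = -5039/48 (B = -105 + 1/48 = -5039/48 ≈ -104.98)
D(H) = (2 + H)/(-12 + H) (D(H) = (H + 2)/(H - 12) = (2 + H)/(-12 + H))
B*(v(-7) + D(5)) = -5039*(-3 + (2 + 5)/(-12 + 5))/48 = -5039*(-3 + 7/(-7))/48 = -5039*(-3 - ⅐*7)/48 = -5039*(-3 - 1)/48 = -5039/48*(-4) = 5039/12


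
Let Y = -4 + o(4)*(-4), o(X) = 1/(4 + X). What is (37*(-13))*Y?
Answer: 4329/2 ≈ 2164.5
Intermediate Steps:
Y = -9/2 (Y = -4 - 4/(4 + 4) = -4 - 4/8 = -4 + (⅛)*(-4) = -4 - ½ = -9/2 ≈ -4.5000)
(37*(-13))*Y = (37*(-13))*(-9/2) = -481*(-9/2) = 4329/2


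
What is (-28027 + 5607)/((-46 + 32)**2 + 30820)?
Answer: -5605/7754 ≈ -0.72285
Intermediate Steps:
(-28027 + 5607)/((-46 + 32)**2 + 30820) = -22420/((-14)**2 + 30820) = -22420/(196 + 30820) = -22420/31016 = -22420*1/31016 = -5605/7754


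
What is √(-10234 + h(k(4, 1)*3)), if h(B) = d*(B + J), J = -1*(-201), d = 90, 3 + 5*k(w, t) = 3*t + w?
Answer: 2*√2018 ≈ 89.844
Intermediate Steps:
k(w, t) = -⅗ + w/5 + 3*t/5 (k(w, t) = -⅗ + (3*t + w)/5 = -⅗ + (w + 3*t)/5 = -⅗ + (w/5 + 3*t/5) = -⅗ + w/5 + 3*t/5)
J = 201
h(B) = 18090 + 90*B (h(B) = 90*(B + 201) = 90*(201 + B) = 18090 + 90*B)
√(-10234 + h(k(4, 1)*3)) = √(-10234 + (18090 + 90*((-⅗ + (⅕)*4 + (⅗)*1)*3))) = √(-10234 + (18090 + 90*((-⅗ + ⅘ + ⅗)*3))) = √(-10234 + (18090 + 90*((⅘)*3))) = √(-10234 + (18090 + 90*(12/5))) = √(-10234 + (18090 + 216)) = √(-10234 + 18306) = √8072 = 2*√2018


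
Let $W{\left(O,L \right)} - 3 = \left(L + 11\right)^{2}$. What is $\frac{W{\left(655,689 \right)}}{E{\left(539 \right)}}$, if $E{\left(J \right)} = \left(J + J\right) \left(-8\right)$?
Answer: $- \frac{490003}{8624} \approx -56.819$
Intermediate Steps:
$W{\left(O,L \right)} = 3 + \left(11 + L\right)^{2}$ ($W{\left(O,L \right)} = 3 + \left(L + 11\right)^{2} = 3 + \left(11 + L\right)^{2}$)
$E{\left(J \right)} = - 16 J$ ($E{\left(J \right)} = 2 J \left(-8\right) = - 16 J$)
$\frac{W{\left(655,689 \right)}}{E{\left(539 \right)}} = \frac{3 + \left(11 + 689\right)^{2}}{\left(-16\right) 539} = \frac{3 + 700^{2}}{-8624} = \left(3 + 490000\right) \left(- \frac{1}{8624}\right) = 490003 \left(- \frac{1}{8624}\right) = - \frac{490003}{8624}$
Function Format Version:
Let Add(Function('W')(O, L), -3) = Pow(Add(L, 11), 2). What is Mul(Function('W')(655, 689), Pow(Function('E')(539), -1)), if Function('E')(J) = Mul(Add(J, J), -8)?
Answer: Rational(-490003, 8624) ≈ -56.819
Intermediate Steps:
Function('W')(O, L) = Add(3, Pow(Add(11, L), 2)) (Function('W')(O, L) = Add(3, Pow(Add(L, 11), 2)) = Add(3, Pow(Add(11, L), 2)))
Function('E')(J) = Mul(-16, J) (Function('E')(J) = Mul(Mul(2, J), -8) = Mul(-16, J))
Mul(Function('W')(655, 689), Pow(Function('E')(539), -1)) = Mul(Add(3, Pow(Add(11, 689), 2)), Pow(Mul(-16, 539), -1)) = Mul(Add(3, Pow(700, 2)), Pow(-8624, -1)) = Mul(Add(3, 490000), Rational(-1, 8624)) = Mul(490003, Rational(-1, 8624)) = Rational(-490003, 8624)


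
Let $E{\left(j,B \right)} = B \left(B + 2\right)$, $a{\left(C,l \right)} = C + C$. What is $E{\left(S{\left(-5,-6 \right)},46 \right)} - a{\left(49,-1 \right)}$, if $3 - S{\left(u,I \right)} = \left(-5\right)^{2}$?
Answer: $2110$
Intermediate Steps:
$S{\left(u,I \right)} = -22$ ($S{\left(u,I \right)} = 3 - \left(-5\right)^{2} = 3 - 25 = -22$)
$a{\left(C,l \right)} = 2 C$
$E{\left(j,B \right)} = B \left(2 + B\right)$
$E{\left(S{\left(-5,-6 \right)},46 \right)} - a{\left(49,-1 \right)} = 46 \left(2 + 46\right) - 2 \cdot 49 = 46 \cdot 48 - 98 = 2208 - 98 = 2110$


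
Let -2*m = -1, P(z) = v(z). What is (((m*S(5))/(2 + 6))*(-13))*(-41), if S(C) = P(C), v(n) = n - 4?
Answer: 533/16 ≈ 33.313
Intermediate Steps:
v(n) = -4 + n
P(z) = -4 + z
S(C) = -4 + C
m = ½ (m = -½*(-1) = ½ ≈ 0.50000)
(((m*S(5))/(2 + 6))*(-13))*(-41) = ((((-4 + 5)/2)/(2 + 6))*(-13))*(-41) = ((((½)*1)/8)*(-13))*(-41) = (((½)*(⅛))*(-13))*(-41) = ((1/16)*(-13))*(-41) = -13/16*(-41) = 533/16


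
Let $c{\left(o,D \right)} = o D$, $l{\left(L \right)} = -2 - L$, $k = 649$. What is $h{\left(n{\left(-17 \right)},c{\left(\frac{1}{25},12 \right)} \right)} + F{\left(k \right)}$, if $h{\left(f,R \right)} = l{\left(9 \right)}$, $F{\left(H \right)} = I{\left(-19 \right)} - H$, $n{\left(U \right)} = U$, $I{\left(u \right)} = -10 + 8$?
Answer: $-662$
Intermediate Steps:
$I{\left(u \right)} = -2$
$c{\left(o,D \right)} = D o$
$F{\left(H \right)} = -2 - H$
$h{\left(f,R \right)} = -11$ ($h{\left(f,R \right)} = -2 - 9 = -11$)
$h{\left(n{\left(-17 \right)},c{\left(\frac{1}{25},12 \right)} \right)} + F{\left(k \right)} = -11 - 651 = -662$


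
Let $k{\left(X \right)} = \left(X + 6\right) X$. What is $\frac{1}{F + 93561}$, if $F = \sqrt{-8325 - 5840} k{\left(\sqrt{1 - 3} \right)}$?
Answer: $\frac{1}{93561 - \sqrt{28330} \left(6 + i \sqrt{2}\right)} \approx 1.0805 \cdot 10^{-5} + 2.779 \cdot 10^{-8} i$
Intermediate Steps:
$k{\left(X \right)} = X \left(6 + X\right)$ ($k{\left(X \right)} = \left(6 + X\right) X = X \left(6 + X\right)$)
$F = - \sqrt{28330} \left(6 + i \sqrt{2}\right)$ ($F = \sqrt{-8325 - 5840} \sqrt{1 - 3} \left(6 + \sqrt{1 - 3}\right) = \sqrt{-14165} \sqrt{-2} \left(6 + \sqrt{-2}\right) = i \sqrt{14165} i \sqrt{2} \left(6 + i \sqrt{2}\right) = - \sqrt{28330} \left(6 + i \sqrt{2}\right) \approx -1009.9 - 238.03 i$)
$\frac{1}{F + 93561} = \frac{1}{\sqrt{28330} \left(-6 - i \sqrt{2}\right) + 93561} = \frac{1}{93561 + \sqrt{28330} \left(-6 - i \sqrt{2}\right)}$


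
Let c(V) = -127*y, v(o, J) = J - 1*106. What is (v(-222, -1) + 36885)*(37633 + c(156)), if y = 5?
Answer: 1360712444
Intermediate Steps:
v(o, J) = -106 + J (v(o, J) = J - 106 = -106 + J)
c(V) = -635 (c(V) = -127*5 = -635)
(v(-222, -1) + 36885)*(37633 + c(156)) = ((-106 - 1) + 36885)*(37633 - 635) = (-107 + 36885)*36998 = 36778*36998 = 1360712444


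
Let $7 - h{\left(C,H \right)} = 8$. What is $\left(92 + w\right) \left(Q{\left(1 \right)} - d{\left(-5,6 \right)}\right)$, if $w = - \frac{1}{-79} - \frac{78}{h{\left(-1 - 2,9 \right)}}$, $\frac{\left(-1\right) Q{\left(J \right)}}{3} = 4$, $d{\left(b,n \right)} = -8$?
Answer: $- \frac{53724}{79} \approx -680.05$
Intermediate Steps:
$h{\left(C,H \right)} = -1$ ($h{\left(C,H \right)} = 7 - 8 = -1$)
$Q{\left(J \right)} = -12$ ($Q{\left(J \right)} = \left(-3\right) 4 = -12$)
$w = \frac{6163}{79}$ ($w = - \frac{1}{-79} - \frac{78}{-1} = \left(-1\right) \left(- \frac{1}{79}\right) - -78 = \frac{1}{79} + 78 = \frac{6163}{79} \approx 78.013$)
$\left(92 + w\right) \left(Q{\left(1 \right)} - d{\left(-5,6 \right)}\right) = \left(92 + \frac{6163}{79}\right) \left(-12 - -8\right) = \frac{13431 \left(-12 + 8\right)}{79} = \frac{13431}{79} \left(-4\right) = - \frac{53724}{79}$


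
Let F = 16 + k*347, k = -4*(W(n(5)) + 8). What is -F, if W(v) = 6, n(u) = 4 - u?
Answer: 19416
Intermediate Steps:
k = -56 (k = -4*(6 + 8) = -4*14 = -56)
F = -19416 (F = 16 - 56*347 = 16 - 19432 = -19416)
-F = -1*(-19416) = 19416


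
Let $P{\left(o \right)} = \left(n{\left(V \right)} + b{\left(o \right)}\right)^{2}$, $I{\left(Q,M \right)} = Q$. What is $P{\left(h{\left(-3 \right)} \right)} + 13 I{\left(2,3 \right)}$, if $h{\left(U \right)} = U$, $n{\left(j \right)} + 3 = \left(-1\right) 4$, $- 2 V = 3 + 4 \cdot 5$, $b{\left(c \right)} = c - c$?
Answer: $75$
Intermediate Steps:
$b{\left(c \right)} = 0$
$V = - \frac{23}{2}$ ($V = - \frac{3 + 4 \cdot 5}{2} = - \frac{3 + 20}{2} = \left(- \frac{1}{2}\right) 23 = - \frac{23}{2} \approx -11.5$)
$n{\left(j \right)} = -7$ ($n{\left(j \right)} = -3 - 4 = -7$)
$P{\left(o \right)} = 49$ ($P{\left(o \right)} = \left(-7 + 0\right)^{2} = \left(-7\right)^{2} = 49$)
$P{\left(h{\left(-3 \right)} \right)} + 13 I{\left(2,3 \right)} = 49 + 13 \cdot 2 = 49 + 26 = 75$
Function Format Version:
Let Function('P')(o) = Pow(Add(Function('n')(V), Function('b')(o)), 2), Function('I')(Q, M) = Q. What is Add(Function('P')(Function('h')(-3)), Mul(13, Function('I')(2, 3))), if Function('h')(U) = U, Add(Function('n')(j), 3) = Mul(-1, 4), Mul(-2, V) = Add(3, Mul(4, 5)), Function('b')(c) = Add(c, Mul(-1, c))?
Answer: 75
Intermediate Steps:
Function('b')(c) = 0
V = Rational(-23, 2) (V = Mul(Rational(-1, 2), Add(3, Mul(4, 5))) = Mul(Rational(-1, 2), Add(3, 20)) = Mul(Rational(-1, 2), 23) = Rational(-23, 2) ≈ -11.500)
Function('n')(j) = -7 (Function('n')(j) = Add(-3, Mul(-1, 4)) = Add(-3, -4) = -7)
Function('P')(o) = 49 (Function('P')(o) = Pow(Add(-7, 0), 2) = Pow(-7, 2) = 49)
Add(Function('P')(Function('h')(-3)), Mul(13, Function('I')(2, 3))) = Add(49, Mul(13, 2)) = Add(49, 26) = 75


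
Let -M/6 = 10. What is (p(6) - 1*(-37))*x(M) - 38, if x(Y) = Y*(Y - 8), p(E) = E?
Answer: 175402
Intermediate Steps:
M = -60 (M = -6*10 = -60)
x(Y) = Y*(-8 + Y)
(p(6) - 1*(-37))*x(M) - 38 = (6 - 1*(-37))*(-60*(-8 - 60)) - 38 = (6 + 37)*(-60*(-68)) - 38 = 43*4080 - 38 = 175440 - 38 = 175402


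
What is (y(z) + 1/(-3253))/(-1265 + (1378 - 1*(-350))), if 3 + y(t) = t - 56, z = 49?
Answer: -32531/1506139 ≈ -0.021599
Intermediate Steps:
y(t) = -59 + t (y(t) = -3 + (t - 56) = -3 + (-56 + t) = -59 + t)
(y(z) + 1/(-3253))/(-1265 + (1378 - 1*(-350))) = ((-59 + 49) + 1/(-3253))/(-1265 + (1378 - 1*(-350))) = (-10 - 1/3253)/(-1265 + (1378 + 350)) = -32531/(3253*(-1265 + 1728)) = -32531/3253/463 = -32531/3253*1/463 = -32531/1506139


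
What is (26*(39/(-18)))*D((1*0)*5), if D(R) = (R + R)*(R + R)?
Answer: 0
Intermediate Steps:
D(R) = 4*R**2 (D(R) = (2*R)*(2*R) = 4*R**2)
(26*(39/(-18)))*D((1*0)*5) = (26*(39/(-18)))*(4*((1*0)*5)**2) = (26*(39*(-1/18)))*(4*(0*5)**2) = (26*(-13/6))*(4*0**2) = -676*0/3 = -169/3*0 = 0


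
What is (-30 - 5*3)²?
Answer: 2025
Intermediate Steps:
(-30 - 5*3)² = (-30 - 15)² = (-45)² = 2025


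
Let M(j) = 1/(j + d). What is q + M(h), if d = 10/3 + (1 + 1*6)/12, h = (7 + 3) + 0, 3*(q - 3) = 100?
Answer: 18239/501 ≈ 36.405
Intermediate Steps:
q = 109/3 (q = 3 + (1/3)*100 = 3 + 100/3 = 109/3 ≈ 36.333)
h = 10 (h = 10 + 0 = 10)
d = 47/12 (d = 10*(1/3) + (1 + 6)*(1/12) = 10/3 + 7*(1/12) = 10/3 + 7/12 = 47/12 ≈ 3.9167)
M(j) = 1/(47/12 + j) (M(j) = 1/(j + 47/12) = 1/(47/12 + j))
q + M(h) = 109/3 + 12/(47 + 12*10) = 109/3 + 12/(47 + 120) = 109/3 + 12/167 = 18239/501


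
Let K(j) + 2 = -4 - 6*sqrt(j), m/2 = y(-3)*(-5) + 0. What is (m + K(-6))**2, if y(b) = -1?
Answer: -200 - 48*I*sqrt(6) ≈ -200.0 - 117.58*I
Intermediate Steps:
m = 10 (m = 2*(-1*(-5) + 0) = 2*(5 + 0) = 2*5 = 10)
K(j) = -6 - 6*sqrt(j) (K(j) = -2 + (-4 - 6*sqrt(j)) = -6 - 6*sqrt(j))
(m + K(-6))**2 = (10 + (-6 - 6*I*sqrt(6)))**2 = (4 - 6*I*sqrt(6))**2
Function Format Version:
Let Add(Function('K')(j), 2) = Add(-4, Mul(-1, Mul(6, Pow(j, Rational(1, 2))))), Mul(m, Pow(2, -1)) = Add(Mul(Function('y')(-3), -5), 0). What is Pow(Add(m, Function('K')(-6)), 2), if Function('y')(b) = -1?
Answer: Add(-200, Mul(-48, I, Pow(6, Rational(1, 2)))) ≈ Add(-200.00, Mul(-117.58, I))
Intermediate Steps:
m = 10 (m = Mul(2, Add(Mul(-1, -5), 0)) = Mul(2, Add(5, 0)) = Mul(2, 5) = 10)
Function('K')(j) = Add(-6, Mul(-6, Pow(j, Rational(1, 2)))) (Function('K')(j) = Add(-2, Add(-4, Mul(-1, Mul(6, Pow(j, Rational(1, 2)))))) = Add(-2, Add(-4, Mul(-6, Pow(j, Rational(1, 2))))) = Add(-6, Mul(-6, Pow(j, Rational(1, 2)))))
Pow(Add(m, Function('K')(-6)), 2) = Pow(Add(10, Add(-6, Mul(-6, Pow(-6, Rational(1, 2))))), 2) = Pow(Add(10, Add(-6, Mul(-6, Mul(I, Pow(6, Rational(1, 2)))))), 2) = Pow(Add(10, Add(-6, Mul(-6, I, Pow(6, Rational(1, 2))))), 2) = Pow(Add(4, Mul(-6, I, Pow(6, Rational(1, 2)))), 2)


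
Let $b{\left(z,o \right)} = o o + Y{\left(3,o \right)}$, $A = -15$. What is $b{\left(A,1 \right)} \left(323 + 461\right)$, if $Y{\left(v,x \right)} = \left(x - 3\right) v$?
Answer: $-3920$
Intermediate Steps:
$Y{\left(v,x \right)} = v \left(-3 + x\right)$ ($Y{\left(v,x \right)} = \left(-3 + x\right) v = v \left(-3 + x\right)$)
$b{\left(z,o \right)} = -9 + o^{2} + 3 o$ ($b{\left(z,o \right)} = o o + 3 \left(-3 + o\right) = o^{2} + \left(-9 + 3 o\right) = -9 + o^{2} + 3 o$)
$b{\left(A,1 \right)} \left(323 + 461\right) = \left(-9 + 1^{2} + 3 \cdot 1\right) \left(323 + 461\right) = \left(-9 + 1 + 3\right) 784 = \left(-5\right) 784 = -3920$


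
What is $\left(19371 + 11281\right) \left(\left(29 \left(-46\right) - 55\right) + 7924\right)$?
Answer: $200310820$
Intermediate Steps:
$\left(19371 + 11281\right) \left(\left(29 \left(-46\right) - 55\right) + 7924\right) = 30652 \left(\left(-1334 - 55\right) + 7924\right) = 30652 \left(-1389 + 7924\right) = 30652 \cdot 6535 = 200310820$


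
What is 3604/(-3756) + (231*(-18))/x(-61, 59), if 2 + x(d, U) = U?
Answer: -1318573/17841 ≈ -73.907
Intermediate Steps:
x(d, U) = -2 + U
3604/(-3756) + (231*(-18))/x(-61, 59) = 3604/(-3756) + (231*(-18))/(-2 + 59) = 3604*(-1/3756) - 4158/57 = -901/939 - 4158*1/57 = -901/939 - 1386/19 = -1318573/17841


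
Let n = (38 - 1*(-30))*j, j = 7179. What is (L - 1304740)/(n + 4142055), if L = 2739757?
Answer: 478339/1543409 ≈ 0.30992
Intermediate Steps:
n = 488172 (n = (38 - 1*(-30))*7179 = (38 + 30)*7179 = 68*7179 = 488172)
(L - 1304740)/(n + 4142055) = (2739757 - 1304740)/(488172 + 4142055) = 1435017/4630227 = 1435017*(1/4630227) = 478339/1543409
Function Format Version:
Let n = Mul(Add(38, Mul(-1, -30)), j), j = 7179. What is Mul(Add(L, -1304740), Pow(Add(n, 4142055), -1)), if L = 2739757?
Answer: Rational(478339, 1543409) ≈ 0.30992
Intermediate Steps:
n = 488172 (n = Mul(Add(38, Mul(-1, -30)), 7179) = Mul(Add(38, 30), 7179) = Mul(68, 7179) = 488172)
Mul(Add(L, -1304740), Pow(Add(n, 4142055), -1)) = Mul(Add(2739757, -1304740), Pow(Add(488172, 4142055), -1)) = Mul(1435017, Pow(4630227, -1)) = Mul(1435017, Rational(1, 4630227)) = Rational(478339, 1543409)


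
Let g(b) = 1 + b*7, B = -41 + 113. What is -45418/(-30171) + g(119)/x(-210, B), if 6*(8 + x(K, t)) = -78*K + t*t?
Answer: 94015781/54096603 ≈ 1.7379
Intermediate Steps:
B = 72
g(b) = 1 + 7*b
x(K, t) = -8 - 13*K + t²/6 (x(K, t) = -8 + (-78*K + t*t)/6 = -8 + (-78*K + t²)/6 = -8 + (t² - 78*K)/6 = -8 + (-13*K + t²/6) = -8 - 13*K + t²/6)
-45418/(-30171) + g(119)/x(-210, B) = -45418/(-30171) + (1 + 7*119)/(-8 - 13*(-210) + (⅙)*72²) = -45418*(-1/30171) + (1 + 833)/(-8 + 2730 + (⅙)*5184) = 45418/30171 + 834/(-8 + 2730 + 864) = 45418/30171 + 834/3586 = 45418/30171 + 834*(1/3586) = 45418/30171 + 417/1793 = 94015781/54096603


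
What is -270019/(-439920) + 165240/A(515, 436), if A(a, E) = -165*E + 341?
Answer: -53359290419/31497832080 ≈ -1.6941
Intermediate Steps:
A(a, E) = 341 - 165*E
-270019/(-439920) + 165240/A(515, 436) = -270019/(-439920) + 165240/(341 - 165*436) = -270019*(-1/439920) + 165240/(341 - 71940) = 270019/439920 + 165240/(-71599) = 270019/439920 + 165240*(-1/71599) = 270019/439920 - 165240/71599 = -53359290419/31497832080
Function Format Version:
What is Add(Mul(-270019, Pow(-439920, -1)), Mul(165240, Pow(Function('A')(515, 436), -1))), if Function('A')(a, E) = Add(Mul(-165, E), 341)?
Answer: Rational(-53359290419, 31497832080) ≈ -1.6941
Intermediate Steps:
Function('A')(a, E) = Add(341, Mul(-165, E))
Add(Mul(-270019, Pow(-439920, -1)), Mul(165240, Pow(Function('A')(515, 436), -1))) = Add(Mul(-270019, Pow(-439920, -1)), Mul(165240, Pow(Add(341, Mul(-165, 436)), -1))) = Add(Mul(-270019, Rational(-1, 439920)), Mul(165240, Pow(Add(341, -71940), -1))) = Add(Rational(270019, 439920), Mul(165240, Pow(-71599, -1))) = Add(Rational(270019, 439920), Mul(165240, Rational(-1, 71599))) = Add(Rational(270019, 439920), Rational(-165240, 71599)) = Rational(-53359290419, 31497832080)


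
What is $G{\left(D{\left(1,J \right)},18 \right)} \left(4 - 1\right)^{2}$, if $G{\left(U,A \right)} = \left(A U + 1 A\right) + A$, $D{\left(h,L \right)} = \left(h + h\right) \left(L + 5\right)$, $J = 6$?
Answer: $3888$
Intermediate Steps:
$D{\left(h,L \right)} = 2 h \left(5 + L\right)$
$G{\left(U,A \right)} = 2 A + A U$ ($G{\left(U,A \right)} = \left(A U + A\right) + A = \left(A + A U\right) + A = 2 A + A U$)
$G{\left(D{\left(1,J \right)},18 \right)} \left(4 - 1\right)^{2} = 18 \left(2 + 2 \cdot 1 \left(5 + 6\right)\right) \left(4 - 1\right)^{2} = 18 \left(2 + 2 \cdot 1 \cdot 11\right) 3^{2} = 18 \left(2 + 22\right) 9 = 18 \cdot 24 \cdot 9 = 432 \cdot 9 = 3888$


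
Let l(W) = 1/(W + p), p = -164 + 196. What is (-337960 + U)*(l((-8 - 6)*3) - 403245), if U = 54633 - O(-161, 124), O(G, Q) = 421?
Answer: 572099953174/5 ≈ 1.1442e+11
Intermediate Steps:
p = 32
U = 54212 (U = 54633 - 1*421 = 54633 - 421 = 54212)
l(W) = 1/(32 + W) (l(W) = 1/(W + 32) = 1/(32 + W))
(-337960 + U)*(l((-8 - 6)*3) - 403245) = (-337960 + 54212)*(1/(32 + (-8 - 6)*3) - 403245) = -283748*(1/(32 - 14*3) - 403245) = -283748*(1/(32 - 42) - 403245) = -283748*(1/(-10) - 403245) = -283748*(-⅒ - 403245) = -283748*(-4032451/10) = 572099953174/5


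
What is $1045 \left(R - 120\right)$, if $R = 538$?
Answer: $436810$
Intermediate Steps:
$1045 \left(R - 120\right) = 1045 \left(538 - 120\right) = 1045 \cdot 418 = 436810$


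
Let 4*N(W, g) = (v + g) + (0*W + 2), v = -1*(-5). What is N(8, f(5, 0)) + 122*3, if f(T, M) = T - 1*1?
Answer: 1475/4 ≈ 368.75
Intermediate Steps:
v = 5
f(T, M) = -1 + T (f(T, M) = T - 1 = -1 + T)
N(W, g) = 7/4 + g/4 (N(W, g) = ((5 + g) + (0*W + 2))/4 = ((5 + g) + (0 + 2))/4 = ((5 + g) + 2)/4 = (7 + g)/4 = 7/4 + g/4)
N(8, f(5, 0)) + 122*3 = (7/4 + (-1 + 5)/4) + 122*3 = (7/4 + (1/4)*4) + 366 = (7/4 + 1) + 366 = 11/4 + 366 = 1475/4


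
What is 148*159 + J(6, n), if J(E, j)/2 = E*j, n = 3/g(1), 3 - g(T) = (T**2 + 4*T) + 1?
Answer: 23520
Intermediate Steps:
g(T) = 2 - T**2 - 4*T (g(T) = 3 - ((T**2 + 4*T) + 1) = 3 - (1 + T**2 + 4*T) = 3 + (-1 - T**2 - 4*T) = 2 - T**2 - 4*T)
n = -1 (n = 3/(2 - 1*1**2 - 4*1) = 3/(2 - 1*1 - 4) = 3/(2 - 1 - 4) = 3/(-3) = 3*(-1/3) = -1)
J(E, j) = 2*E*j (J(E, j) = 2*(E*j) = 2*E*j)
148*159 + J(6, n) = 148*159 + 2*6*(-1) = 23532 - 12 = 23520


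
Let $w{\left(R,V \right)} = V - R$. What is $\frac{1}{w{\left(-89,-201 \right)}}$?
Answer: $- \frac{1}{112} \approx -0.0089286$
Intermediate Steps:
$\frac{1}{w{\left(-89,-201 \right)}} = \frac{1}{-201 - -89} = \frac{1}{-201 + 89} = \frac{1}{-112} = - \frac{1}{112}$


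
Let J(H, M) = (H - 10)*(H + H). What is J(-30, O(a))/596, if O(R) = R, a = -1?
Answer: 600/149 ≈ 4.0268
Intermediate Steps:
J(H, M) = 2*H*(-10 + H) (J(H, M) = (-10 + H)*(2*H) = 2*H*(-10 + H))
J(-30, O(a))/596 = (2*(-30)*(-10 - 30))/596 = (2*(-30)*(-40))*(1/596) = 2400*(1/596) = 600/149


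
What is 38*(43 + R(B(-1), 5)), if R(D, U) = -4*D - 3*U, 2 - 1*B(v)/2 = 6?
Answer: 2280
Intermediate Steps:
B(v) = -8 (B(v) = 4 - 2*6 = 4 - 12 = -8)
38*(43 + R(B(-1), 5)) = 38*(43 + (-4*(-8) - 3*5)) = 38*(43 + (32 - 15)) = 38*(43 + 17) = 38*60 = 2280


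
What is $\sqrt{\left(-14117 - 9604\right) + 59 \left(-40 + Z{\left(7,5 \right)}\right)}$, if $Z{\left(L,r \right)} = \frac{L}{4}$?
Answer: $\frac{i \sqrt{103911}}{2} \approx 161.18 i$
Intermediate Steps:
$Z{\left(L,r \right)} = \frac{L}{4}$ ($Z{\left(L,r \right)} = L \frac{1}{4} = \frac{L}{4}$)
$\sqrt{\left(-14117 - 9604\right) + 59 \left(-40 + Z{\left(7,5 \right)}\right)} = \sqrt{\left(-14117 - 9604\right) + 59 \left(-40 + \frac{1}{4} \cdot 7\right)} = \sqrt{\left(-14117 - 9604\right) + 59 \left(-40 + \frac{7}{4}\right)} = \sqrt{-23721 + 59 \left(- \frac{153}{4}\right)} = \sqrt{-23721 - \frac{9027}{4}} = \sqrt{- \frac{103911}{4}} = \frac{i \sqrt{103911}}{2}$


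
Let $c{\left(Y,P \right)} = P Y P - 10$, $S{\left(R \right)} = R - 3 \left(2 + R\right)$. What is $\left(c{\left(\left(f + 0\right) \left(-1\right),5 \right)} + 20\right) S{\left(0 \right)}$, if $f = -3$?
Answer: $-510$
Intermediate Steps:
$S{\left(R \right)} = -6 - 2 R$ ($S{\left(R \right)} = R - \left(6 + 3 R\right) = -6 - 2 R$)
$c{\left(Y,P \right)} = -10 + Y P^{2}$ ($c{\left(Y,P \right)} = Y P^{2} - 10 = -10 + Y P^{2}$)
$\left(c{\left(\left(f + 0\right) \left(-1\right),5 \right)} + 20\right) S{\left(0 \right)} = \left(\left(-10 + \left(-3 + 0\right) \left(-1\right) 5^{2}\right) + 20\right) \left(-6 - 0\right) = \left(\left(-10 + \left(-3\right) \left(-1\right) 25\right) + 20\right) \left(-6 + 0\right) = \left(\left(-10 + 3 \cdot 25\right) + 20\right) \left(-6\right) = \left(\left(-10 + 75\right) + 20\right) \left(-6\right) = \left(65 + 20\right) \left(-6\right) = 85 \left(-6\right) = -510$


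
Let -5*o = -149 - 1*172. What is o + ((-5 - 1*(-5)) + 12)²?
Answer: 1041/5 ≈ 208.20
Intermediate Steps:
o = 321/5 (o = -(-149 - 1*172)/5 = -(-149 - 172)/5 = -⅕*(-321) = 321/5 ≈ 64.200)
o + ((-5 - 1*(-5)) + 12)² = 321/5 + ((-5 - 1*(-5)) + 12)² = 321/5 + ((-5 + 5) + 12)² = 321/5 + (0 + 12)² = 321/5 + 12² = 321/5 + 144 = 1041/5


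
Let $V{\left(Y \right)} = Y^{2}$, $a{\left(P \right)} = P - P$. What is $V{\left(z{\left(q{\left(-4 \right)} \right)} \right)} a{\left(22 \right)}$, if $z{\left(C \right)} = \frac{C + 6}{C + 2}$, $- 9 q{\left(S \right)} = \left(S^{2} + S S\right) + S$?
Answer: $0$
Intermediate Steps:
$q{\left(S \right)} = - \frac{2 S^{2}}{9} - \frac{S}{9}$ ($q{\left(S \right)} = - \frac{\left(S^{2} + S S\right) + S}{9} = - \frac{\left(S^{2} + S^{2}\right) + S}{9} = - \frac{2 S^{2} + S}{9} = - \frac{S + 2 S^{2}}{9} = - \frac{2 S^{2}}{9} - \frac{S}{9}$)
$a{\left(P \right)} = 0$
$z{\left(C \right)} = \frac{6 + C}{2 + C}$
$V{\left(z{\left(q{\left(-4 \right)} \right)} \right)} a{\left(22 \right)} = \left(\frac{6 - - \frac{4 \left(1 + 2 \left(-4\right)\right)}{9}}{2 - - \frac{4 \left(1 + 2 \left(-4\right)\right)}{9}}\right)^{2} \cdot 0 = \left(\frac{6 - - \frac{4 \left(1 - 8\right)}{9}}{2 - - \frac{4 \left(1 - 8\right)}{9}}\right)^{2} \cdot 0 = \left(\frac{6 - \left(- \frac{4}{9}\right) \left(-7\right)}{2 - \left(- \frac{4}{9}\right) \left(-7\right)}\right)^{2} \cdot 0 = \left(\frac{6 - \frac{28}{9}}{2 - \frac{28}{9}}\right)^{2} \cdot 0 = \left(\frac{1}{- \frac{10}{9}} \cdot \frac{26}{9}\right)^{2} \cdot 0 = \left(\left(- \frac{9}{10}\right) \frac{26}{9}\right)^{2} \cdot 0 = \left(- \frac{13}{5}\right)^{2} \cdot 0 = \frac{169}{25} \cdot 0 = 0$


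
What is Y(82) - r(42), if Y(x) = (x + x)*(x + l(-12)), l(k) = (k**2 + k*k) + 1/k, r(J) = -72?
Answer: 182215/3 ≈ 60738.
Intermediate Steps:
l(k) = 1/k + 2*k**2 (l(k) = (k**2 + k**2) + 1/k = 2*k**2 + 1/k = 1/k + 2*k**2)
Y(x) = 2*x*(3455/12 + x) (Y(x) = (x + x)*(x + (1 + 2*(-12)**3)/(-12)) = (2*x)*(x - (1 + 2*(-1728))/12) = (2*x)*(x - (1 - 3456)/12) = (2*x)*(x - 1/12*(-3455)) = (2*x)*(x + 3455/12) = (2*x)*(3455/12 + x) = 2*x*(3455/12 + x))
Y(82) - r(42) = (1/6)*82*(3455 + 12*82) - 1*(-72) = (1/6)*82*(3455 + 984) + 72 = (1/6)*82*4439 + 72 = 181999/3 + 72 = 182215/3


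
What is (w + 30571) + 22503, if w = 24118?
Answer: 77192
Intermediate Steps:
(w + 30571) + 22503 = (24118 + 30571) + 22503 = 54689 + 22503 = 77192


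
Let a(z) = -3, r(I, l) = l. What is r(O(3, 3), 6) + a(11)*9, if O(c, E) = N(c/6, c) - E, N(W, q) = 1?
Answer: -21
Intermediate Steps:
O(c, E) = 1 - E
r(O(3, 3), 6) + a(11)*9 = 6 - 3*9 = 6 - 27 = -21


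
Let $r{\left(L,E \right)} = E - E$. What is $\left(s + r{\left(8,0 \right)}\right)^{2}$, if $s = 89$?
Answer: $7921$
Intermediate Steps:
$r{\left(L,E \right)} = 0$
$\left(s + r{\left(8,0 \right)}\right)^{2} = \left(89 + 0\right)^{2} = 89^{2} = 7921$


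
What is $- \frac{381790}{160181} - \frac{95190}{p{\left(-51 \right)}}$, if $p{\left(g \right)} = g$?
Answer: $\frac{5076052700}{2723077} \approx 1864.1$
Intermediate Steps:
$- \frac{381790}{160181} - \frac{95190}{p{\left(-51 \right)}} = - \frac{381790}{160181} - \frac{95190}{-51} = \left(-381790\right) \frac{1}{160181} - - \frac{31730}{17} = - \frac{381790}{160181} + \frac{31730}{17} = \frac{5076052700}{2723077}$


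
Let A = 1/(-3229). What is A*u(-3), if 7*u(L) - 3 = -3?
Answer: 0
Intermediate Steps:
u(L) = 0 (u(L) = 3/7 + (⅐)*(-3) = 3/7 - 3/7 = 0)
A = -1/3229 ≈ -0.00030969
A*u(-3) = -1/3229*0 = 0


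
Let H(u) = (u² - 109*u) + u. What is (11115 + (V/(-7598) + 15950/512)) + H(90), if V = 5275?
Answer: 9263927105/972544 ≈ 9525.5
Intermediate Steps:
H(u) = u² - 108*u
(11115 + (V/(-7598) + 15950/512)) + H(90) = (11115 + (5275/(-7598) + 15950/512)) + 90*(-108 + 90) = (11115 + (5275*(-1/7598) + 15950*(1/512))) + 90*(-18) = (11115 + (-5275/7598 + 7975/256)) - 1620 = (11115 + 29621825/972544) - 1620 = 10839448385/972544 - 1620 = 9263927105/972544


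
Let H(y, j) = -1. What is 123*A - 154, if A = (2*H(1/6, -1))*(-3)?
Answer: 584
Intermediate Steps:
A = 6 (A = (2*(-1))*(-3) = -2*(-3) = 6)
123*A - 154 = 123*6 - 154 = 738 - 154 = 584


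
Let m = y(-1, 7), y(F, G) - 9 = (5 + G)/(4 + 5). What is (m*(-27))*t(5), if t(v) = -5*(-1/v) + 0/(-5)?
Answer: -279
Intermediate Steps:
y(F, G) = 86/9 + G/9 (y(F, G) = 9 + (5 + G)/(4 + 5) = 9 + (5 + G)/9 = 9 + (5 + G)*(⅑) = 9 + (5/9 + G/9) = 86/9 + G/9)
t(v) = 5/v (t(v) = -5*(-1/v) + 0*(-⅕) = -(-5)/v + 0 = 5/v + 0 = 5/v)
m = 31/3 (m = 86/9 + (⅑)*7 = 86/9 + 7/9 = 31/3 ≈ 10.333)
(m*(-27))*t(5) = ((31/3)*(-27))*(5/5) = -1395/5 = -279*1 = -279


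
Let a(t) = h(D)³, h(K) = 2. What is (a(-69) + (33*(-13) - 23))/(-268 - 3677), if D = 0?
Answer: 148/1315 ≈ 0.11255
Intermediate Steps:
a(t) = 8 (a(t) = 2³ = 8)
(a(-69) + (33*(-13) - 23))/(-268 - 3677) = (8 + (33*(-13) - 23))/(-268 - 3677) = (8 + (-429 - 23))/(-3945) = (8 - 452)*(-1/3945) = -444*(-1/3945) = 148/1315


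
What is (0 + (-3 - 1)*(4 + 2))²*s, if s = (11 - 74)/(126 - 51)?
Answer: -12096/25 ≈ -483.84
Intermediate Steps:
s = -21/25 (s = -63/75 = -63*1/75 = -21/25 ≈ -0.84000)
(0 + (-3 - 1)*(4 + 2))²*s = (0 + (-3 - 1)*(4 + 2))²*(-21/25) = (0 - 4*6)²*(-21/25) = (0 - 24)²*(-21/25) = (-24)²*(-21/25) = 576*(-21/25) = -12096/25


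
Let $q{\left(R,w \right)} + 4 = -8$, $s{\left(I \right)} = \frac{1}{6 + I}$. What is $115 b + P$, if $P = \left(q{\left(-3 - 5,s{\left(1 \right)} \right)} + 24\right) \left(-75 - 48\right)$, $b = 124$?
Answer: $12784$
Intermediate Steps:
$q{\left(R,w \right)} = -12$ ($q{\left(R,w \right)} = -4 - 8 = -12$)
$P = -1476$ ($P = \left(-12 + 24\right) \left(-75 - 48\right) = 12 \left(-123\right) = -1476$)
$115 b + P = 115 \cdot 124 - 1476 = 14260 - 1476 = 12784$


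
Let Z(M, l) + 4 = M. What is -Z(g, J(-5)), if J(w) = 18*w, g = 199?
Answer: -195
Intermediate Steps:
Z(M, l) = -4 + M
-Z(g, J(-5)) = -(-4 + 199) = -1*195 = -195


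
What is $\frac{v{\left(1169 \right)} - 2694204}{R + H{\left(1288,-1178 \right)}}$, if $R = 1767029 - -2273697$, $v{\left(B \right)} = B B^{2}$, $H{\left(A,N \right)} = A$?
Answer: $\frac{1594815605}{4042014} \approx 394.56$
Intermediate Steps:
$v{\left(B \right)} = B^{3}$
$R = 4040726$ ($R = 1767029 + 2273697 = 4040726$)
$\frac{v{\left(1169 \right)} - 2694204}{R + H{\left(1288,-1178 \right)}} = \frac{1169^{3} - 2694204}{4040726 + 1288} = \frac{1597509809 - 2694204}{4042014} = 1594815605 \cdot \frac{1}{4042014} = \frac{1594815605}{4042014}$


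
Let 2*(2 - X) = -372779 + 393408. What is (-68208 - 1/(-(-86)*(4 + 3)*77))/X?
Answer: 3161713633/478025625 ≈ 6.6141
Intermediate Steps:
X = -20625/2 (X = 2 - (-372779 + 393408)/2 = 2 - 1/2*20629 = 2 - 20629/2 = -20625/2 ≈ -10313.)
(-68208 - 1/(-(-86)*(4 + 3)*77))/X = (-68208 - 1/(-(-86)*(4 + 3)*77))/(-20625/2) = (-68208 - 1/(-(-86)*7*77))*(-2/20625) = (-68208 - 1/(-43*(-14)*77))*(-2/20625) = (-68208 - 1/(602*77))*(-2/20625) = (-68208 - 1/46354)*(-2/20625) = -3161713633/46354*(-2/20625) = 3161713633/478025625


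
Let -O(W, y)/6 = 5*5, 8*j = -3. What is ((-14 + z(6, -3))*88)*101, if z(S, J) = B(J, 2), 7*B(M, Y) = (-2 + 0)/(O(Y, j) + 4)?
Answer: -63575864/511 ≈ -1.2441e+5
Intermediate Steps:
j = -3/8 (j = (⅛)*(-3) = -3/8 ≈ -0.37500)
O(W, y) = -150 (O(W, y) = -30*5 = -6*25 = -150)
B(M, Y) = 1/511 (B(M, Y) = ((-2 + 0)/(-150 + 4))/7 = (-2/(-146))/7 = (-2*(-1/146))/7 = (⅐)*(1/73) = 1/511)
z(S, J) = 1/511
((-14 + z(6, -3))*88)*101 = ((-14 + 1/511)*88)*101 = -7153/511*88*101 = -629464/511*101 = -63575864/511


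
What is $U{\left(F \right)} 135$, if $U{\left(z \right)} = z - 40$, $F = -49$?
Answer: $-12015$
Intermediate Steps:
$U{\left(z \right)} = -40 + z$
$U{\left(F \right)} 135 = \left(-40 - 49\right) 135 = \left(-89\right) 135 = -12015$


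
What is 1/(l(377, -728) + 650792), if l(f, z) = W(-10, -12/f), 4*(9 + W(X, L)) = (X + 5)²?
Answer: 4/2603157 ≈ 1.5366e-6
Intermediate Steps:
W(X, L) = -9 + (5 + X)²/4 (W(X, L) = -9 + (X + 5)²/4 = -9 + (5 + X)²/4)
l(f, z) = -11/4 (l(f, z) = -9 + (5 - 10)²/4 = -9 + (¼)*(-5)² = -9 + (¼)*25 = -9 + 25/4 = -11/4)
1/(l(377, -728) + 650792) = 1/(-11/4 + 650792) = 1/(2603157/4) = 4/2603157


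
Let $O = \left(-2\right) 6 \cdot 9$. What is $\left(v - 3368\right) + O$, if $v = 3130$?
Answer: $-346$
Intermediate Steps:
$O = -108$ ($O = \left(-12\right) 9 = -108$)
$\left(v - 3368\right) + O = \left(3130 - 3368\right) - 108 = -238 - 108 = -346$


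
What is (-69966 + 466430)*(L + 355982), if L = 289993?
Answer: 256105832400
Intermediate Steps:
(-69966 + 466430)*(L + 355982) = (-69966 + 466430)*(289993 + 355982) = 396464*645975 = 256105832400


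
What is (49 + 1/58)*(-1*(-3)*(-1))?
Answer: -8529/58 ≈ -147.05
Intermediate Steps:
(49 + 1/58)*(-1*(-3)*(-1)) = (49 + 1/58)*(3*(-1)) = (2843/58)*(-3) = -8529/58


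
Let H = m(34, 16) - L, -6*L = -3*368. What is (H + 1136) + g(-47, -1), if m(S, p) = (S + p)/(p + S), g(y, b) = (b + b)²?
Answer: 957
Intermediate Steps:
g(y, b) = 4*b² (g(y, b) = (2*b)² = 4*b²)
m(S, p) = 1 (m(S, p) = (S + p)/(S + p) = 1)
L = 184 (L = -(-1)*368/2 = -⅙*(-1104) = 184)
H = -183 (H = 1 - 1*184 = 1 - 184 = -183)
(H + 1136) + g(-47, -1) = (-183 + 1136) + 4*(-1)² = 953 + 4*1 = 953 + 4 = 957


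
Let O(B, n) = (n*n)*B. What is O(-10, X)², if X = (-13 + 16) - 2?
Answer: 100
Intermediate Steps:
X = 1 (X = 3 - 2 = 1)
O(B, n) = B*n² (O(B, n) = n²*B = B*n²)
O(-10, X)² = (-10*1²)² = (-10*1)² = (-10)² = 100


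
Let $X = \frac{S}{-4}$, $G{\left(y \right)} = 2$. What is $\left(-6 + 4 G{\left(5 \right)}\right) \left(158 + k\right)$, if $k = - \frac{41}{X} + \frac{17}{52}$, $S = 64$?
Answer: $\frac{33465}{104} \approx 321.78$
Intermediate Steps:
$X = -16$ ($X = \frac{64}{-4} = 64 \left(- \frac{1}{4}\right) = -16$)
$k = \frac{601}{208}$ ($k = - \frac{41}{-16} + \frac{17}{52} = \left(-41\right) \left(- \frac{1}{16}\right) + 17 \cdot \frac{1}{52} = \frac{41}{16} + \frac{17}{52} = \frac{601}{208} \approx 2.8894$)
$\left(-6 + 4 G{\left(5 \right)}\right) \left(158 + k\right) = \left(-6 + 4 \cdot 2\right) \left(158 + \frac{601}{208}\right) = \left(-6 + 8\right) \frac{33465}{208} = 2 \cdot \frac{33465}{208} = \frac{33465}{104}$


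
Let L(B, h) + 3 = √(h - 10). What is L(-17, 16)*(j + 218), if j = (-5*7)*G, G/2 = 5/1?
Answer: 396 - 132*√6 ≈ 72.667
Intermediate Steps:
L(B, h) = -3 + √(-10 + h) (L(B, h) = -3 + √(h - 10) = -3 + √(-10 + h))
G = 10 (G = 2*(5/1) = 2*(5*1) = 2*5 = 10)
j = -350 (j = -5*7*10 = -35*10 = -350)
L(-17, 16)*(j + 218) = (-3 + √(-10 + 16))*(-350 + 218) = (-3 + √6)*(-132) = 396 - 132*√6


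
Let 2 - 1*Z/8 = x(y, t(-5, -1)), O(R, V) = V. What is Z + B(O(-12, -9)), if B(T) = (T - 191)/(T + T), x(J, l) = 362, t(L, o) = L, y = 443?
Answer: -25820/9 ≈ -2868.9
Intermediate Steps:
Z = -2880 (Z = 16 - 8*362 = 16 - 2896 = -2880)
B(T) = (-191 + T)/(2*T) (B(T) = (-191 + T)/((2*T)) = (-191 + T)*(1/(2*T)) = (-191 + T)/(2*T))
Z + B(O(-12, -9)) = -2880 + (½)*(-191 - 9)/(-9) = -2880 + (½)*(-⅑)*(-200) = -2880 + 100/9 = -25820/9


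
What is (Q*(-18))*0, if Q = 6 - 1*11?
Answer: 0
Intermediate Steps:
Q = -5 (Q = 6 - 11 = -5)
(Q*(-18))*0 = -5*(-18)*0 = 90*0 = 0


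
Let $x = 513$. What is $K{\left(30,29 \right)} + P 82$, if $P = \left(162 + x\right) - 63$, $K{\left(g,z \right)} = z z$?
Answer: $51025$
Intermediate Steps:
$K{\left(g,z \right)} = z^{2}$
$P = 612$ ($P = \left(162 + 513\right) - 63 = 675 - 63 = 612$)
$K{\left(30,29 \right)} + P 82 = 29^{2} + 612 \cdot 82 = 841 + 50184 = 51025$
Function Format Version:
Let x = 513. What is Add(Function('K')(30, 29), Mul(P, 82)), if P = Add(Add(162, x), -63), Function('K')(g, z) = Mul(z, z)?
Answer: 51025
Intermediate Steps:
Function('K')(g, z) = Pow(z, 2)
P = 612 (P = Add(Add(162, 513), -63) = Add(675, -63) = 612)
Add(Function('K')(30, 29), Mul(P, 82)) = Add(Pow(29, 2), Mul(612, 82)) = Add(841, 50184) = 51025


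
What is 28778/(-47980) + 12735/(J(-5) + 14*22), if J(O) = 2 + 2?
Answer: 50170547/1247480 ≈ 40.218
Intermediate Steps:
J(O) = 4
28778/(-47980) + 12735/(J(-5) + 14*22) = 28778/(-47980) + 12735/(4 + 14*22) = 28778*(-1/47980) + 12735/(4 + 308) = -14389/23990 + 12735/312 = -14389/23990 + 12735*(1/312) = -14389/23990 + 4245/104 = 50170547/1247480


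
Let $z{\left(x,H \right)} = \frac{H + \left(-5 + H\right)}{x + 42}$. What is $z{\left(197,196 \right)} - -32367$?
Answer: $\frac{7736100}{239} \approx 32369.0$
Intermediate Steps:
$z{\left(x,H \right)} = \frac{-5 + 2 H}{42 + x}$
$z{\left(197,196 \right)} - -32367 = \frac{-5 + 2 \cdot 196}{42 + 197} - -32367 = \frac{-5 + 392}{239} + 32367 = \frac{1}{239} \cdot 387 + 32367 = \frac{387}{239} + 32367 = \frac{7736100}{239}$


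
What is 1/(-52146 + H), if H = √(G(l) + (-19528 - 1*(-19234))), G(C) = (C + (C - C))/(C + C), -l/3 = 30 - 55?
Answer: -104292/5438411219 - I*√1174/5438411219 ≈ -1.9177e-5 - 6.3003e-9*I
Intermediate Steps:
l = 75 (l = -3*(30 - 55) = -3*(-25) = 75)
G(C) = ½ (G(C) = (C + 0)/((2*C)) = C*(1/(2*C)) = ½)
H = I*√1174/2 (H = √(½ + (-19528 - 1*(-19234))) = √(½ + (-19528 + 19234)) = √(½ - 294) = √(-587/2) = I*√1174/2 ≈ 17.132*I)
1/(-52146 + H) = 1/(-52146 + I*√1174/2)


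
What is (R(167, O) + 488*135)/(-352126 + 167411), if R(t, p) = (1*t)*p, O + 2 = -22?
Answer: -61872/184715 ≈ -0.33496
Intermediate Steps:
O = -24 (O = -2 - 22 = -24)
R(t, p) = p*t (R(t, p) = t*p = p*t)
(R(167, O) + 488*135)/(-352126 + 167411) = (-24*167 + 488*135)/(-352126 + 167411) = (-4008 + 65880)/(-184715) = 61872*(-1/184715) = -61872/184715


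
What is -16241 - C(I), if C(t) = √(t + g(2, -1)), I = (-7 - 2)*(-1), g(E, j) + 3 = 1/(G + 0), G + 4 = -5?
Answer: -16241 - √53/3 ≈ -16243.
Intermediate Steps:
G = -9 (G = -4 - 5 = -9)
g(E, j) = -28/9 (g(E, j) = -3 + 1/(-9 + 0) = -3 + 1/(-9) = -3 - ⅑ = -28/9)
I = 9 (I = -9*(-1) = 9)
C(t) = √(-28/9 + t) (C(t) = √(t - 28/9) = √(-28/9 + t))
-16241 - C(I) = -16241 - √(-28 + 9*9)/3 = -16241 - √(-28 + 81)/3 = -16241 - √53/3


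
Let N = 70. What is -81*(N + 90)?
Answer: -12960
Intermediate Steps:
-81*(N + 90) = -81*(70 + 90) = -81*160 = -12960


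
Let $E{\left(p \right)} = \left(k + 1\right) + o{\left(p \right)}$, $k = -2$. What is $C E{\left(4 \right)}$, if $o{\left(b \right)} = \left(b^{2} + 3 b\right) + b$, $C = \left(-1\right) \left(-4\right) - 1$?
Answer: $93$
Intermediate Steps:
$C = 3$ ($C = 4 - 1 = 3$)
$o{\left(b \right)} = b^{2} + 4 b$
$E{\left(p \right)} = -1 + p \left(4 + p\right)$ ($E{\left(p \right)} = \left(-2 + 1\right) + p \left(4 + p\right) = -1 + p \left(4 + p\right)$)
$C E{\left(4 \right)} = 3 \left(-1 + 4 \left(4 + 4\right)\right) = 3 \left(-1 + 4 \cdot 8\right) = 3 \left(-1 + 32\right) = 3 \cdot 31 = 93$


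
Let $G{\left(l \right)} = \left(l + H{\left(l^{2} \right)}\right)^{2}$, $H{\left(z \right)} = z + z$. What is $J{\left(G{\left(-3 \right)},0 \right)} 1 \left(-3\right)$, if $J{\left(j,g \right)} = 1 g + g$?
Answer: $0$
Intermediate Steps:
$H{\left(z \right)} = 2 z$
$G{\left(l \right)} = \left(l + 2 l^{2}\right)^{2}$
$J{\left(j,g \right)} = 2 g$ ($J{\left(j,g \right)} = g + g = 2 g$)
$J{\left(G{\left(-3 \right)},0 \right)} 1 \left(-3\right) = 2 \cdot 0 \cdot 1 \left(-3\right) = 0 \cdot 1 \left(-3\right) = 0 \left(-3\right) = 0$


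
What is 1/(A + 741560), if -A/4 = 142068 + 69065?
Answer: -1/102972 ≈ -9.7114e-6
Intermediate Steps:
A = -844532 (A = -4*(142068 + 69065) = -4*211133 = -844532)
1/(A + 741560) = 1/(-844532 + 741560) = 1/(-102972) = -1/102972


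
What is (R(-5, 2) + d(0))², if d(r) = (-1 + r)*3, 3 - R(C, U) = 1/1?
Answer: 1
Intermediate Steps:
R(C, U) = 2 (R(C, U) = 3 - 1/1 = 3 - 1*1 = 3 - 1 = 2)
d(r) = -3 + 3*r
(R(-5, 2) + d(0))² = (2 + (-3 + 3*0))² = (2 + (-3 + 0))² = (2 - 3)² = (-1)² = 1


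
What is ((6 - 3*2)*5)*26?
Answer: 0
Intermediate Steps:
((6 - 3*2)*5)*26 = ((6 - 6)*5)*26 = (0*5)*26 = 0*26 = 0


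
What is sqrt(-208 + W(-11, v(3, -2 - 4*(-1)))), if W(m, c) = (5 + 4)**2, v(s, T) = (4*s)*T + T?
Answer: I*sqrt(127) ≈ 11.269*I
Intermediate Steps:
v(s, T) = T + 4*T*s (v(s, T) = 4*T*s + T = T + 4*T*s)
W(m, c) = 81 (W(m, c) = 9**2 = 81)
sqrt(-208 + W(-11, v(3, -2 - 4*(-1)))) = sqrt(-208 + 81) = sqrt(-127) = I*sqrt(127)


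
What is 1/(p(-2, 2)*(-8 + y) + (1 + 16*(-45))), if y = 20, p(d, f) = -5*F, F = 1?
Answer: -1/779 ≈ -0.0012837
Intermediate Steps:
p(d, f) = -5 (p(d, f) = -5*1 = -5)
1/(p(-2, 2)*(-8 + y) + (1 + 16*(-45))) = 1/(-5*(-8 + 20) + (1 + 16*(-45))) = 1/(-5*12 + (1 - 720)) = 1/(-60 - 719) = 1/(-779) = -1/779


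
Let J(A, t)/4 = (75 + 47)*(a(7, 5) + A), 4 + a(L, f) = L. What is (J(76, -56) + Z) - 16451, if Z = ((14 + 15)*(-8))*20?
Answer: 17461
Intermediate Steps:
a(L, f) = -4 + L
J(A, t) = 1464 + 488*A (J(A, t) = 4*((75 + 47)*((-4 + 7) + A)) = 4*(122*(3 + A)) = 4*(366 + 122*A) = 1464 + 488*A)
Z = -4640 (Z = (29*(-8))*20 = -232*20 = -4640)
(J(76, -56) + Z) - 16451 = ((1464 + 488*76) - 4640) - 16451 = ((1464 + 37088) - 4640) - 16451 = (38552 - 4640) - 16451 = 33912 - 16451 = 17461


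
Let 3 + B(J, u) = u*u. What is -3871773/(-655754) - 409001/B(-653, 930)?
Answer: 280043710057/51559969758 ≈ 5.4314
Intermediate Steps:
B(J, u) = -3 + u² (B(J, u) = -3 + u*u = -3 + u²)
-3871773/(-655754) - 409001/B(-653, 930) = -3871773/(-655754) - 409001/(-3 + 930²) = -3871773*(-1/655754) - 409001/(-3 + 864900) = 3871773/655754 - 409001/864897 = 280043710057/51559969758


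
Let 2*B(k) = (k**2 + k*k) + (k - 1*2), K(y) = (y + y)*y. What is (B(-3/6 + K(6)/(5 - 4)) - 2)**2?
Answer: 26471025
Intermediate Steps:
K(y) = 2*y**2 (K(y) = (2*y)*y = 2*y**2)
B(k) = -1 + k**2 + k/2 (B(k) = ((k**2 + k*k) + (k - 1*2))/2 = ((k**2 + k**2) + (k - 2))/2 = (2*k**2 + (-2 + k))/2 = (-2 + k + 2*k**2)/2 = -1 + k**2 + k/2)
(B(-3/6 + K(6)/(5 - 4)) - 2)**2 = ((-1 + (-3/6 + (2*6**2)/(5 - 4))**2 + (-3/6 + (2*6**2)/(5 - 4))/2) - 2)**2 = ((-1 + (-3*1/6 + (2*36)/1)**2 + (-3*1/6 + (2*36)/1)/2) - 2)**2 = ((-1 + (-1/2 + 72*1)**2 + (-1/2 + 72*1)/2) - 2)**2 = ((-1 + (-1/2 + 72)**2 + (-1/2 + 72)/2) - 2)**2 = ((-1 + (143/2)**2 + (1/2)*(143/2)) - 2)**2 = ((-1 + 20449/4 + 143/4) - 2)**2 = (5147 - 2)**2 = 5145**2 = 26471025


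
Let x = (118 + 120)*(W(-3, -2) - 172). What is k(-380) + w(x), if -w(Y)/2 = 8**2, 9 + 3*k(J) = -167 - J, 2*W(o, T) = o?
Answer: -60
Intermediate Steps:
W(o, T) = o/2
x = -41293 (x = (118 + 120)*((1/2)*(-3) - 172) = 238*(-3/2 - 172) = 238*(-347/2) = -41293)
k(J) = -176/3 - J/3 (k(J) = -3 + (-167 - J)/3 = -3 + (-167/3 - J/3) = -176/3 - J/3)
w(Y) = -128 (w(Y) = -2*8**2 = -2*64 = -128)
k(-380) + w(x) = (-176/3 - 1/3*(-380)) - 128 = (-176/3 + 380/3) - 128 = 68 - 128 = -60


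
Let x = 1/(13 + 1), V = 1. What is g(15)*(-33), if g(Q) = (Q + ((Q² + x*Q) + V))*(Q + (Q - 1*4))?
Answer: -1453881/7 ≈ -2.0770e+5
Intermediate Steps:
x = 1/14 ≈ 0.071429
g(Q) = (-4 + 2*Q)*(1 + Q² + 15*Q/14) (g(Q) = (Q + ((Q² + Q/14) + 1))*(Q + (Q - 1*4)) = (Q + (1 + Q² + Q/14))*(Q + (Q - 4)) = (1 + Q² + 15*Q/14)*(Q + (-4 + Q)) = (1 + Q² + 15*Q/14)*(-4 + 2*Q) = (-4 + 2*Q)*(1 + Q² + 15*Q/14))
g(15)*(-33) = (-4 + 2*15³ - 16/7*15 - 13/7*15²)*(-33) = (-4 + 2*3375 - 240/7 - 13/7*225)*(-33) = (-4 + 6750 - 240/7 - 2925/7)*(-33) = (44057/7)*(-33) = -1453881/7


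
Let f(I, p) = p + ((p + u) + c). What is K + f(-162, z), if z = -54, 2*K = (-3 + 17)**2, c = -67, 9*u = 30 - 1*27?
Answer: -230/3 ≈ -76.667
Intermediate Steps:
u = 1/3 (u = (30 - 1*27)/9 = (30 - 27)/9 = (1/9)*3 = 1/3 ≈ 0.33333)
K = 98 (K = (-3 + 17)**2/2 = (1/2)*14**2 = (1/2)*196 = 98)
f(I, p) = -200/3 + 2*p (f(I, p) = p + ((p + 1/3) - 67) = p + ((1/3 + p) - 67) = p + (-200/3 + p) = -200/3 + 2*p)
K + f(-162, z) = 98 + (-200/3 + 2*(-54)) = 98 + (-200/3 - 108) = 98 - 524/3 = -230/3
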